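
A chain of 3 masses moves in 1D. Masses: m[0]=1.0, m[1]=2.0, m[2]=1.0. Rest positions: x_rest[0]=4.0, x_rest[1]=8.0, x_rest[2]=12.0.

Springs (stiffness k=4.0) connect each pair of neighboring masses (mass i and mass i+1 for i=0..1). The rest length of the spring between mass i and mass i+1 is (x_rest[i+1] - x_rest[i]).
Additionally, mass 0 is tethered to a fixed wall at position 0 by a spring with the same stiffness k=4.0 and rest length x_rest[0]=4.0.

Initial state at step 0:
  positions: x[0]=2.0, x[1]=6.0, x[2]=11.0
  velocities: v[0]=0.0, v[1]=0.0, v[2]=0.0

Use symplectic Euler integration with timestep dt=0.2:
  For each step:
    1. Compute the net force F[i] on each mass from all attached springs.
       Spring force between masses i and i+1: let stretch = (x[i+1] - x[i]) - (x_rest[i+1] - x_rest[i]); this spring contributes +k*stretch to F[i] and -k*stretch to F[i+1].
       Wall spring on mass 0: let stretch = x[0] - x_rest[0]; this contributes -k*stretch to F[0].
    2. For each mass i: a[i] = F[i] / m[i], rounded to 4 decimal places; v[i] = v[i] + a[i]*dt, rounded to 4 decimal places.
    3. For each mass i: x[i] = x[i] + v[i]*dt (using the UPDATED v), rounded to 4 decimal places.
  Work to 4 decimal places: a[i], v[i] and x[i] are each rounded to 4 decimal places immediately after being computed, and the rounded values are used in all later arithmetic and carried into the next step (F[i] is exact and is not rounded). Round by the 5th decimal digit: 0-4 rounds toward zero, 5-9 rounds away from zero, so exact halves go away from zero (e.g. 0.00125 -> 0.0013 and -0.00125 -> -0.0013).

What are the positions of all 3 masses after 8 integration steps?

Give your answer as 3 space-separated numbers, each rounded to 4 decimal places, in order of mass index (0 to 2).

Step 0: x=[2.0000 6.0000 11.0000] v=[0.0000 0.0000 0.0000]
Step 1: x=[2.3200 6.0800 10.8400] v=[1.6000 0.4000 -0.8000]
Step 2: x=[2.8704 6.2400 10.5584] v=[2.7520 0.8000 -1.4080]
Step 3: x=[3.5007 6.4759 10.2259] v=[3.1514 1.1795 -1.6627]
Step 4: x=[4.0469 6.7738 9.9334] v=[2.7310 1.4894 -1.4627]
Step 5: x=[4.3819 7.1063 9.7753] v=[1.6750 1.6625 -0.7904]
Step 6: x=[4.4517 7.4344 9.8302] v=[0.3490 1.6403 0.2744]
Step 7: x=[4.2865 7.7155 10.1418] v=[-0.8262 1.4055 1.5578]
Step 8: x=[3.9841 7.9164 10.7052] v=[-1.5122 1.0044 2.8168]

Answer: 3.9841 7.9164 10.7052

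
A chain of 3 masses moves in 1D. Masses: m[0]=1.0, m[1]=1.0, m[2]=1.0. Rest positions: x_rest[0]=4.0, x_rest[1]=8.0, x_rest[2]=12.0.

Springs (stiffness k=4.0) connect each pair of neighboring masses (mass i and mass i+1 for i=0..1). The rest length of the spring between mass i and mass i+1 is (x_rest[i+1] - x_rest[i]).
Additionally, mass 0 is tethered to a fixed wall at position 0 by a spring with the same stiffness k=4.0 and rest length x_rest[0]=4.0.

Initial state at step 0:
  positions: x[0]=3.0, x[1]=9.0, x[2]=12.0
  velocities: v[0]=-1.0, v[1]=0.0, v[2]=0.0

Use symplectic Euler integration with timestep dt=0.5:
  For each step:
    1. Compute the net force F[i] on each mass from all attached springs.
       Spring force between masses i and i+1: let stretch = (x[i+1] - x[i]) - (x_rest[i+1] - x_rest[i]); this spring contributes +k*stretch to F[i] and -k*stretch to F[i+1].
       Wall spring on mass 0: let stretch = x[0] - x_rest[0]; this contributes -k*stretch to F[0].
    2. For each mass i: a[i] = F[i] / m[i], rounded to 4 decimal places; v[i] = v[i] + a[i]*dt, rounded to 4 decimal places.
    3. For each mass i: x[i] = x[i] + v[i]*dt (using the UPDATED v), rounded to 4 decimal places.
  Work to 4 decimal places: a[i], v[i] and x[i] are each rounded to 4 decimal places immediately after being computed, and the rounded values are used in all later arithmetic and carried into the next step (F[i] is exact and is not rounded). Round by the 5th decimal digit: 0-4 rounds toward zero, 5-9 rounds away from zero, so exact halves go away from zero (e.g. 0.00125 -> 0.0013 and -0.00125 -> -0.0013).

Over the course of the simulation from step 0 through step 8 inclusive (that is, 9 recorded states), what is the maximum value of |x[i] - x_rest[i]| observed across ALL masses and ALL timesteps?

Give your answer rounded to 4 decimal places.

Step 0: x=[3.0000 9.0000 12.0000] v=[-1.0000 0.0000 0.0000]
Step 1: x=[5.5000 6.0000 13.0000] v=[5.0000 -6.0000 2.0000]
Step 2: x=[3.0000 9.5000 11.0000] v=[-5.0000 7.0000 -4.0000]
Step 3: x=[4.0000 8.0000 11.5000] v=[2.0000 -3.0000 1.0000]
Step 4: x=[5.0000 6.0000 12.5000] v=[2.0000 -4.0000 2.0000]
Step 5: x=[2.0000 9.5000 11.0000] v=[-6.0000 7.0000 -3.0000]
Step 6: x=[4.5000 7.0000 12.0000] v=[5.0000 -5.0000 2.0000]
Step 7: x=[5.0000 7.0000 12.0000] v=[1.0000 0.0000 0.0000]
Step 8: x=[2.5000 10.0000 11.0000] v=[-5.0000 6.0000 -2.0000]
Max displacement = 2.0000

Answer: 2.0000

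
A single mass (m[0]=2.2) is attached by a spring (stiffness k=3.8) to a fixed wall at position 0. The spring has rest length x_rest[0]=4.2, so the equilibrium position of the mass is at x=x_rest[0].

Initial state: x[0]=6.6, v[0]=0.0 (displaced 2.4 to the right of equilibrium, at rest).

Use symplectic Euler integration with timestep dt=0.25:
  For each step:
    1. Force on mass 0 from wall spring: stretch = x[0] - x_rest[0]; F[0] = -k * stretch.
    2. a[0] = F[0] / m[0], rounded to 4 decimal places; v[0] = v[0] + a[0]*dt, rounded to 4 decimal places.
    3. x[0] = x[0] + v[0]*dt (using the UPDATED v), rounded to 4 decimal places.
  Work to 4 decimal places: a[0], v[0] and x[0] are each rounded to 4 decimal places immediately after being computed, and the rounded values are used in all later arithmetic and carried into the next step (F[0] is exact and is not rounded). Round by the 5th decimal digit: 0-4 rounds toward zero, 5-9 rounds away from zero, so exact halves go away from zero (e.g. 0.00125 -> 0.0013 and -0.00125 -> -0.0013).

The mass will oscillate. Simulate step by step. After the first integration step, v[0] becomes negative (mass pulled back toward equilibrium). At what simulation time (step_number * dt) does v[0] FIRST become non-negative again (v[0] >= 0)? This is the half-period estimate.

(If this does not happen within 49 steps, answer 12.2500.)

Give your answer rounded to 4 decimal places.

Step 0: x=[6.6000] v=[0.0000]
Step 1: x=[6.3409] v=[-1.0364]
Step 2: x=[5.8507] v=[-1.9609]
Step 3: x=[5.1823] v=[-2.6737]
Step 4: x=[4.4078] v=[-3.0979]
Step 5: x=[3.6109] v=[-3.1876]
Step 6: x=[2.8776] v=[-2.9332]
Step 7: x=[2.2871] v=[-2.3622]
Step 8: x=[1.9031] v=[-1.5362]
Step 9: x=[1.7670] v=[-0.5444]
Step 10: x=[1.8936] v=[0.5062]
First v>=0 after going negative at step 10, time=2.5000

Answer: 2.5000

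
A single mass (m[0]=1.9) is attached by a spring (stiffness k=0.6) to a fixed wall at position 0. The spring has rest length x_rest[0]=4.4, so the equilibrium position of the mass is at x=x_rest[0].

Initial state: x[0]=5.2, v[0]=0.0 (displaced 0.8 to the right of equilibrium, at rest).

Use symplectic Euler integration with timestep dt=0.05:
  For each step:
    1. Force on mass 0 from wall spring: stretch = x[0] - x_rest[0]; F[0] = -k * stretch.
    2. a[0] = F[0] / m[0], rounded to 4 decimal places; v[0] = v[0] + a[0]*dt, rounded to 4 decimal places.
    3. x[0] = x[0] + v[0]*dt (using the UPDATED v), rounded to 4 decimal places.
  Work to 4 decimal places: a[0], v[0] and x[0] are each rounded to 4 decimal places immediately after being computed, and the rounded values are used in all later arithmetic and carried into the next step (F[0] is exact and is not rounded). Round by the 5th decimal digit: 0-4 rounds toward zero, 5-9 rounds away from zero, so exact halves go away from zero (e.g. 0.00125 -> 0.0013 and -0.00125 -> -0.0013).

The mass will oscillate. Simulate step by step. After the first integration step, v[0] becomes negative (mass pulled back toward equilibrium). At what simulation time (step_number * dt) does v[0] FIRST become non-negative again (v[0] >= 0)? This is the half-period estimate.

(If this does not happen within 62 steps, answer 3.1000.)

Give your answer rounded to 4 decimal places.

Answer: 3.1000

Derivation:
Step 0: x=[5.2000] v=[0.0000]
Step 1: x=[5.1994] v=[-0.0126]
Step 2: x=[5.1981] v=[-0.0252]
Step 3: x=[5.1962] v=[-0.0378]
Step 4: x=[5.1937] v=[-0.0504]
Step 5: x=[5.1906] v=[-0.0629]
Step 6: x=[5.1868] v=[-0.0754]
Step 7: x=[5.1824] v=[-0.0878]
Step 8: x=[5.1774] v=[-0.1002]
Step 9: x=[5.1718] v=[-0.1125]
Step 10: x=[5.1656] v=[-0.1247]
Step 11: x=[5.1588] v=[-0.1368]
Step 12: x=[5.1514] v=[-0.1488]
Step 13: x=[5.1434] v=[-0.1607]
Step 14: x=[5.1348] v=[-0.1724]
Step 15: x=[5.1256] v=[-0.1840]
Step 16: x=[5.1158] v=[-0.1955]
Step 17: x=[5.1055] v=[-0.2068]
Step 18: x=[5.0946] v=[-0.2179]
Step 19: x=[5.0832] v=[-0.2289]
Step 20: x=[5.0712] v=[-0.2397]
Step 21: x=[5.0587] v=[-0.2503]
Step 22: x=[5.0457] v=[-0.2607]
Step 23: x=[5.0322] v=[-0.2709]
Step 24: x=[5.0182] v=[-0.2809]
Step 25: x=[5.0037] v=[-0.2907]
Step 26: x=[4.9887] v=[-0.3002]
Step 27: x=[4.9732] v=[-0.3095]
Step 28: x=[4.9573] v=[-0.3186]
Step 29: x=[4.9409] v=[-0.3274]
Step 30: x=[4.9241] v=[-0.3359]
Step 31: x=[4.9069] v=[-0.3442]
Step 32: x=[4.8893] v=[-0.3522]
Step 33: x=[4.8713] v=[-0.3599]
Step 34: x=[4.8529] v=[-0.3673]
Step 35: x=[4.8342] v=[-0.3745]
Step 36: x=[4.8151] v=[-0.3814]
Step 37: x=[4.7957] v=[-0.3880]
Step 38: x=[4.7760] v=[-0.3943]
Step 39: x=[4.7560] v=[-0.4002]
Step 40: x=[4.7357] v=[-0.4058]
Step 41: x=[4.7151] v=[-0.4111]
Step 42: x=[4.6943] v=[-0.4161]
Step 43: x=[4.6733] v=[-0.4207]
Step 44: x=[4.6521] v=[-0.4250]
Step 45: x=[4.6307] v=[-0.4290]
Step 46: x=[4.6091] v=[-0.4326]
Step 47: x=[4.5873] v=[-0.4359]
Step 48: x=[4.5654] v=[-0.4389]
Step 49: x=[4.5433] v=[-0.4415]
Step 50: x=[4.5211] v=[-0.4438]
Step 51: x=[4.4988] v=[-0.4457]
Step 52: x=[4.4764] v=[-0.4473]
Step 53: x=[4.4540] v=[-0.4485]
Step 54: x=[4.4315] v=[-0.4494]
Step 55: x=[4.4090] v=[-0.4499]
Step 56: x=[4.3865] v=[-0.4500]
Step 57: x=[4.3640] v=[-0.4498]
Step 58: x=[4.3415] v=[-0.4492]
Step 59: x=[4.3191] v=[-0.4483]
Step 60: x=[4.2968] v=[-0.4470]
Step 61: x=[4.2745] v=[-0.4454]
Step 62: x=[4.2523] v=[-0.4434]
v[0] did not become non-negative within 62 steps; using fallback time=3.1000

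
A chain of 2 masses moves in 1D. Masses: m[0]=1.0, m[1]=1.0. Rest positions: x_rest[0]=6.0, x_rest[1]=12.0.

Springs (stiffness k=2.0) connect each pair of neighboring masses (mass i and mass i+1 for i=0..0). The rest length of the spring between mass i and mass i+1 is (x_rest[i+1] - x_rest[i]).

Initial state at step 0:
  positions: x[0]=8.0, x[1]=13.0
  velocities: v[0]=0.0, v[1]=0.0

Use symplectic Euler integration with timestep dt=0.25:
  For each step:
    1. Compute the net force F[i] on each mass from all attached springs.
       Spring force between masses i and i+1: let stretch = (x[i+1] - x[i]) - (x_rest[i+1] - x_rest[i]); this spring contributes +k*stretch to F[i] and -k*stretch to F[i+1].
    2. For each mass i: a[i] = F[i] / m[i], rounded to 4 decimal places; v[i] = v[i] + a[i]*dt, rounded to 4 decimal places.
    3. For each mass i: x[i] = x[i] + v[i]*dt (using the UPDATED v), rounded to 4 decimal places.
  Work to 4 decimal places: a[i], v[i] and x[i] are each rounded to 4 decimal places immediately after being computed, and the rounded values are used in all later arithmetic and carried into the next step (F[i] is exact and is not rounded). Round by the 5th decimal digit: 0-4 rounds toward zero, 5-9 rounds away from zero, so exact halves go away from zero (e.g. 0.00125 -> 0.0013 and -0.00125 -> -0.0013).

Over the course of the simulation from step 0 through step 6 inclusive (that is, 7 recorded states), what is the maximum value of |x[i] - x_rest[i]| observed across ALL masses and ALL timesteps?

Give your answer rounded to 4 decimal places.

Step 0: x=[8.0000 13.0000] v=[0.0000 0.0000]
Step 1: x=[7.8750 13.1250] v=[-0.5000 0.5000]
Step 2: x=[7.6563 13.3438] v=[-0.8750 0.8750]
Step 3: x=[7.3985 13.6016] v=[-1.0313 1.0313]
Step 4: x=[7.1661 13.8341] v=[-0.9298 0.9298]
Step 5: x=[7.0172 13.9831] v=[-0.5958 0.5958]
Step 6: x=[6.9890 14.0113] v=[-0.1129 0.1129]
Max displacement = 2.0113

Answer: 2.0113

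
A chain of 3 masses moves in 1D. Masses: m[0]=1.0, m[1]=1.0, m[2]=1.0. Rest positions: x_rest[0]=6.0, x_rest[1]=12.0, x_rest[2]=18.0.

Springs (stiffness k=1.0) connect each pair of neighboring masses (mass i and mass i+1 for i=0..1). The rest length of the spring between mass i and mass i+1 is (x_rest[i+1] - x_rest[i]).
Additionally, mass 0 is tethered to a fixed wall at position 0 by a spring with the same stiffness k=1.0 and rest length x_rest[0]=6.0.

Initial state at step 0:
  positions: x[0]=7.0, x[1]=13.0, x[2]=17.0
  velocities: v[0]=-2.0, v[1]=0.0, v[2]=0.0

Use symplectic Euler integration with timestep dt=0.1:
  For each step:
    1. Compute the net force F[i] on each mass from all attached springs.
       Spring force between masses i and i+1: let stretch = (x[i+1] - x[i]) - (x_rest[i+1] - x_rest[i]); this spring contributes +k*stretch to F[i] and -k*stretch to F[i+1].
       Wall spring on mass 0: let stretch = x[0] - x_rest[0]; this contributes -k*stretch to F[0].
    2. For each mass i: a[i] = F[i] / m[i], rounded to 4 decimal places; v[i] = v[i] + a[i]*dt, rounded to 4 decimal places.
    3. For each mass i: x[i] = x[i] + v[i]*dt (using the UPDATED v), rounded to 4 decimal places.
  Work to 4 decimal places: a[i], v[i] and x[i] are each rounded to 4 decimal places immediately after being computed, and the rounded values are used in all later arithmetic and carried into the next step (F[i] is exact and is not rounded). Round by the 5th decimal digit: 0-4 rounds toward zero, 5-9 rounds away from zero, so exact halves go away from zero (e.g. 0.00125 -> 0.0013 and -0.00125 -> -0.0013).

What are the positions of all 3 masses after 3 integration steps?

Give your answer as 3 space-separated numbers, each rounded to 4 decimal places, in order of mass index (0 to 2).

Step 0: x=[7.0000 13.0000 17.0000] v=[-2.0000 0.0000 0.0000]
Step 1: x=[6.7900 12.9800 17.0200] v=[-2.1000 -0.2000 0.2000]
Step 2: x=[6.5740 12.9385 17.0596] v=[-2.1600 -0.4150 0.3960]
Step 3: x=[6.3559 12.8746 17.1180] v=[-2.1810 -0.6393 0.5839]

Answer: 6.3559 12.8746 17.1180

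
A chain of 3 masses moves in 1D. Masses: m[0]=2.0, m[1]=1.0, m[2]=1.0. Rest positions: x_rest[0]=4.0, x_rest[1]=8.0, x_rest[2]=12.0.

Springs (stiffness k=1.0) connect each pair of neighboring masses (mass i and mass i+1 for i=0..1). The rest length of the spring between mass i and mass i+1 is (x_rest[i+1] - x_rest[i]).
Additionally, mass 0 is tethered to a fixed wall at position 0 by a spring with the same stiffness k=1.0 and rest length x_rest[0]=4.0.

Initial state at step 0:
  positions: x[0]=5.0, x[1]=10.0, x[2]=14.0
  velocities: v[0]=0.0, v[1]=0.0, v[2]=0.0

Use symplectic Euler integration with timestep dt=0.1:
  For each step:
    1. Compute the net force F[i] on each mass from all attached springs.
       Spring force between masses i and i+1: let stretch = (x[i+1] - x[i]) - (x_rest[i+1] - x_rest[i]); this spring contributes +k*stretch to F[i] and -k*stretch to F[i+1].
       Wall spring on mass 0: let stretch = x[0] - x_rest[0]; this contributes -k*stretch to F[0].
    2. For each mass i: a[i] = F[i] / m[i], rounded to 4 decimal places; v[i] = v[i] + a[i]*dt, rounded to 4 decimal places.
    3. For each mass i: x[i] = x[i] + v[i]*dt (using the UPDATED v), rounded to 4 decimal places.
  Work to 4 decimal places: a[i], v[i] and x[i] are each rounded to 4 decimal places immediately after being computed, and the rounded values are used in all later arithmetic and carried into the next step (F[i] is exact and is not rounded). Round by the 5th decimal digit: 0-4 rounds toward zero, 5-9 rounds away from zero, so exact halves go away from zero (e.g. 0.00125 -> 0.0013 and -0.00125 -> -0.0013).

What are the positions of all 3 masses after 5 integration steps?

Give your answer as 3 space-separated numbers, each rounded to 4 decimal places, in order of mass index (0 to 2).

Answer: 4.9983 9.8569 13.9966

Derivation:
Step 0: x=[5.0000 10.0000 14.0000] v=[0.0000 0.0000 0.0000]
Step 1: x=[5.0000 9.9900 14.0000] v=[0.0000 -0.1000 0.0000]
Step 2: x=[5.0000 9.9702 13.9999] v=[-0.0005 -0.1980 -0.0010]
Step 3: x=[4.9998 9.9410 13.9995] v=[-0.0020 -0.2921 -0.0040]
Step 4: x=[4.9993 9.9030 13.9985] v=[-0.0049 -0.3804 -0.0099]
Step 5: x=[4.9983 9.8569 13.9966] v=[-0.0097 -0.4612 -0.0195]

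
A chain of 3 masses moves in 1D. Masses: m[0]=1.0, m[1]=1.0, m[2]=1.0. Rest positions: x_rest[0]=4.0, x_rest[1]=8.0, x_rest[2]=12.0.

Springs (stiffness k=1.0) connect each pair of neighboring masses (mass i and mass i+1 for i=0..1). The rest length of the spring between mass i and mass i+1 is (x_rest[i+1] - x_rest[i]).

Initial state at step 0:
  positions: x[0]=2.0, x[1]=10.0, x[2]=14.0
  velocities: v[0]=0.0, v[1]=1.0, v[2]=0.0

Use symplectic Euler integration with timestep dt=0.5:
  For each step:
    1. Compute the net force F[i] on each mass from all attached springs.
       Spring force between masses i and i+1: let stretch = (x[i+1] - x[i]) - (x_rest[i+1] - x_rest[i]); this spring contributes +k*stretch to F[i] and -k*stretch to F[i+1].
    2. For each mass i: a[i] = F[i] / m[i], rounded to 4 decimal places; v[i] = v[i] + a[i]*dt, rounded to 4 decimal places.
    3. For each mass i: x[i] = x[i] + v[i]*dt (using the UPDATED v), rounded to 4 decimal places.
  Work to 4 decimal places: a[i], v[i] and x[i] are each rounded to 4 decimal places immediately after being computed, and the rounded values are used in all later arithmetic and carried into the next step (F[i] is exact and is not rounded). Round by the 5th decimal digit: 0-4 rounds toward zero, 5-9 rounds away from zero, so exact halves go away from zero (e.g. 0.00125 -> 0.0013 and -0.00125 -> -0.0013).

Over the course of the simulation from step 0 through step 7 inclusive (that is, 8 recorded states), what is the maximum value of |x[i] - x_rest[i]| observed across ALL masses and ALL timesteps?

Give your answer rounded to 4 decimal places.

Step 0: x=[2.0000 10.0000 14.0000] v=[0.0000 1.0000 0.0000]
Step 1: x=[3.0000 9.5000 14.0000] v=[2.0000 -1.0000 0.0000]
Step 2: x=[4.6250 8.5000 13.8750] v=[3.2500 -2.0000 -0.2500]
Step 3: x=[6.2188 7.8750 13.4063] v=[3.1875 -1.2500 -0.9375]
Step 4: x=[7.2266 8.2188 12.5547] v=[2.0156 0.6876 -1.7032]
Step 5: x=[7.4825 9.3986 11.6191] v=[0.5117 2.3595 -1.8712]
Step 6: x=[7.2174 10.6545 11.1284] v=[-0.5303 2.5117 -0.9815]
Step 7: x=[6.8115 11.1696 11.5192] v=[-0.8118 1.0301 0.7816]
Max displacement = 3.4825

Answer: 3.4825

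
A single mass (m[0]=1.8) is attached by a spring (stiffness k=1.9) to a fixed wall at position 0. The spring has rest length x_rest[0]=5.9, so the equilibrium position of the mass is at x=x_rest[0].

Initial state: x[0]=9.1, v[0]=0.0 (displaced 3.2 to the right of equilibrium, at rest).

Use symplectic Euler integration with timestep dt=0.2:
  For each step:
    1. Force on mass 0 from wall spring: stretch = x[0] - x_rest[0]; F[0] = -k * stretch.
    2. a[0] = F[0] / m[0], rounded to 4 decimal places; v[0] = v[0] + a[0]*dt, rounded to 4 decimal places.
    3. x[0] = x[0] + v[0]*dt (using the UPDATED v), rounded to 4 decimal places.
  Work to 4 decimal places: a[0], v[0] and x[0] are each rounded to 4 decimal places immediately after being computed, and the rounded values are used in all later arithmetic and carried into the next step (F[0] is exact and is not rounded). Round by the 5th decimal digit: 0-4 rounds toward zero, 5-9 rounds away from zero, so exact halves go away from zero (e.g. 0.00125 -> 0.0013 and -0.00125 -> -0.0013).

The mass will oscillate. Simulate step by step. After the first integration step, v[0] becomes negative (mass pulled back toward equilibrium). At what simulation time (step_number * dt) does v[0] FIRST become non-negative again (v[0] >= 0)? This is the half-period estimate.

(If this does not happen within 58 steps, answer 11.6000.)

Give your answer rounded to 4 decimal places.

Answer: 3.2000

Derivation:
Step 0: x=[9.1000] v=[0.0000]
Step 1: x=[8.9649] v=[-0.6756]
Step 2: x=[8.7004] v=[-1.3226]
Step 3: x=[8.3176] v=[-1.9138]
Step 4: x=[7.8328] v=[-2.4242]
Step 5: x=[7.2664] v=[-2.8322]
Step 6: x=[6.6423] v=[-3.1207]
Step 7: x=[5.9868] v=[-3.2774]
Step 8: x=[5.3277] v=[-3.2957]
Step 9: x=[4.6927] v=[-3.1749]
Step 10: x=[4.1087] v=[-2.9200]
Step 11: x=[3.6003] v=[-2.5418]
Step 12: x=[3.1890] v=[-2.0563]
Step 13: x=[2.8922] v=[-1.4840]
Step 14: x=[2.7224] v=[-0.8490]
Step 15: x=[2.6868] v=[-0.1782]
Step 16: x=[2.7868] v=[0.5001]
First v>=0 after going negative at step 16, time=3.2000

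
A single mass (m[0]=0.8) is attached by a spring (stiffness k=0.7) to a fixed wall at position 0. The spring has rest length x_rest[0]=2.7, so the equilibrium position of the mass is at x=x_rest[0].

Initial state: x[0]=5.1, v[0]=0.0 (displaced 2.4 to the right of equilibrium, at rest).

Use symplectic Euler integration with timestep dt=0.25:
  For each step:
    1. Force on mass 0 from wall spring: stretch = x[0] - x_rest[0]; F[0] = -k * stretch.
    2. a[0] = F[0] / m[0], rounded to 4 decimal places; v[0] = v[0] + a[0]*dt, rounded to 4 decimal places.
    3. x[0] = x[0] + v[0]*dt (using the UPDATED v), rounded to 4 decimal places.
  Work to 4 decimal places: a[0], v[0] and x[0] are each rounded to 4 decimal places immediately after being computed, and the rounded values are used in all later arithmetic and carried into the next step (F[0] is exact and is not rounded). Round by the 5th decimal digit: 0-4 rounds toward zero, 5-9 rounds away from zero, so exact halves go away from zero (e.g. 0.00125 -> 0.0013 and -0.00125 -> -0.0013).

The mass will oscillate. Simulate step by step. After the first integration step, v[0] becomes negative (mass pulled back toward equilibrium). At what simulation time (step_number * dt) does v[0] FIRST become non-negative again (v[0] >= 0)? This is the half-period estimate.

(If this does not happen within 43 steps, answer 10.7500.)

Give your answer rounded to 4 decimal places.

Answer: 3.5000

Derivation:
Step 0: x=[5.1000] v=[0.0000]
Step 1: x=[4.9688] v=[-0.5250]
Step 2: x=[4.7135] v=[-1.0213]
Step 3: x=[4.3481] v=[-1.4618]
Step 4: x=[3.8925] v=[-1.8223]
Step 5: x=[3.3717] v=[-2.0832]
Step 6: x=[2.8142] v=[-2.2301]
Step 7: x=[2.2504] v=[-2.2551]
Step 8: x=[1.7112] v=[-2.1568]
Step 9: x=[1.2261] v=[-1.9405]
Step 10: x=[0.8216] v=[-1.6181]
Step 11: x=[0.5198] v=[-1.2072]
Step 12: x=[0.3372] v=[-0.7303]
Step 13: x=[0.2839] v=[-0.2134]
Step 14: x=[0.3627] v=[0.3151]
First v>=0 after going negative at step 14, time=3.5000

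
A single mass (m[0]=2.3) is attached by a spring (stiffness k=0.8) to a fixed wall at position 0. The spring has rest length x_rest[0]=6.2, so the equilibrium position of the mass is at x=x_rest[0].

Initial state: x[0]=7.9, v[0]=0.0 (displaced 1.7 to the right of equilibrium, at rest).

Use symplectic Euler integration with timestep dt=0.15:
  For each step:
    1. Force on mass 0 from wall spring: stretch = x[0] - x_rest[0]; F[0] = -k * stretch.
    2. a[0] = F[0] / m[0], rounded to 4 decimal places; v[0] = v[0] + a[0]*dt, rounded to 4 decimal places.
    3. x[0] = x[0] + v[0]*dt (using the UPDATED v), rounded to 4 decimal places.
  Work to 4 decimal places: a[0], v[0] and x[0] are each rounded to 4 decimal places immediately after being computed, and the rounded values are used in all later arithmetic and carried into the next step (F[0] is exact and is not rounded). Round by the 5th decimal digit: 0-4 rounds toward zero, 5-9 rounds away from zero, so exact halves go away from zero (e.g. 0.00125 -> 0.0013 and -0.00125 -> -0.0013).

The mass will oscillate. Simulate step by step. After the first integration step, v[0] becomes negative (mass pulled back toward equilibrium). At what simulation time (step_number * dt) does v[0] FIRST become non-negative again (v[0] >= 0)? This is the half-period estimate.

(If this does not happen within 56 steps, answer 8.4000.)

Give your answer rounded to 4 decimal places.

Answer: 5.4000

Derivation:
Step 0: x=[7.9000] v=[0.0000]
Step 1: x=[7.8867] v=[-0.0887]
Step 2: x=[7.8602] v=[-0.1767]
Step 3: x=[7.8207] v=[-0.2633]
Step 4: x=[7.7685] v=[-0.3479]
Step 5: x=[7.7040] v=[-0.4297]
Step 6: x=[7.6278] v=[-0.5082]
Step 7: x=[7.5404] v=[-0.5827]
Step 8: x=[7.4425] v=[-0.6526]
Step 9: x=[7.3349] v=[-0.7174]
Step 10: x=[7.2184] v=[-0.7766]
Step 11: x=[7.0939] v=[-0.8297]
Step 12: x=[6.9625] v=[-0.8763]
Step 13: x=[6.8251] v=[-0.9161]
Step 14: x=[6.6828] v=[-0.9487]
Step 15: x=[6.5367] v=[-0.9739]
Step 16: x=[6.3880] v=[-0.9915]
Step 17: x=[6.2378] v=[-1.0013]
Step 18: x=[6.0873] v=[-1.0033]
Step 19: x=[5.9377] v=[-0.9974]
Step 20: x=[5.7901] v=[-0.9837]
Step 21: x=[5.6458] v=[-0.9623]
Step 22: x=[5.5058] v=[-0.9334]
Step 23: x=[5.3712] v=[-0.8972]
Step 24: x=[5.2431] v=[-0.8540]
Step 25: x=[5.1225] v=[-0.8041]
Step 26: x=[5.0103] v=[-0.7479]
Step 27: x=[4.9074] v=[-0.6858]
Step 28: x=[4.8146] v=[-0.6184]
Step 29: x=[4.7327] v=[-0.5461]
Step 30: x=[4.6623] v=[-0.4695]
Step 31: x=[4.6039] v=[-0.3893]
Step 32: x=[4.5580] v=[-0.3060]
Step 33: x=[4.5250] v=[-0.2203]
Step 34: x=[4.5051] v=[-0.1329]
Step 35: x=[4.4984] v=[-0.0445]
Step 36: x=[4.5050] v=[0.0443]
First v>=0 after going negative at step 36, time=5.4000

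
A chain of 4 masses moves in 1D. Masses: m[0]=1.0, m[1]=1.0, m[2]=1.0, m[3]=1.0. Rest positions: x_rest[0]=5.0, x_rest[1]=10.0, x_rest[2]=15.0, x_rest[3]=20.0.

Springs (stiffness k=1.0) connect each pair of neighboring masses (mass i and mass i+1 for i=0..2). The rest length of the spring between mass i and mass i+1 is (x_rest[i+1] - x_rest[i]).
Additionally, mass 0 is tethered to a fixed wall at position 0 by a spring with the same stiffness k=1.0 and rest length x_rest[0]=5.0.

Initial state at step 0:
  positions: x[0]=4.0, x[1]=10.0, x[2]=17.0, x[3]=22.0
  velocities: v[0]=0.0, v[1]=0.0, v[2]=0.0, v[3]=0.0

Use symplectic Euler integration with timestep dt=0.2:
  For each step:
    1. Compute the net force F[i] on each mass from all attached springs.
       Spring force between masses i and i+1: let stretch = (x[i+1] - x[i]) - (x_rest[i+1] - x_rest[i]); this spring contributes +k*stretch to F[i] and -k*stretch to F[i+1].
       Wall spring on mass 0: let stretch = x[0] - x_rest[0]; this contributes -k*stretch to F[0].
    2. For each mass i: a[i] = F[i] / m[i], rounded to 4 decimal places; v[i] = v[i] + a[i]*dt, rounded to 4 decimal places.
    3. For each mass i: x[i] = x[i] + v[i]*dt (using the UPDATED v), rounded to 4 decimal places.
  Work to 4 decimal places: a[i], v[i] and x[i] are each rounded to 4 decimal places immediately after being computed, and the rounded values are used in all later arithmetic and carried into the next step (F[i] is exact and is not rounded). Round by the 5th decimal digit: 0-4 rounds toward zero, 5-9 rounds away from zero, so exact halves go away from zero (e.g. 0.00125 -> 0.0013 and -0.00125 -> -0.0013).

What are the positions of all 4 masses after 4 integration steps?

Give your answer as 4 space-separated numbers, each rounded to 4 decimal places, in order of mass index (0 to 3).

Answer: 4.7298 10.3546 16.3138 21.9550

Derivation:
Step 0: x=[4.0000 10.0000 17.0000 22.0000] v=[0.0000 0.0000 0.0000 0.0000]
Step 1: x=[4.0800 10.0400 16.9200 22.0000] v=[0.4000 0.2000 -0.4000 0.0000]
Step 2: x=[4.2352 10.1168 16.7680 21.9968] v=[0.7760 0.3840 -0.7600 -0.0160]
Step 3: x=[4.4563 10.2244 16.5591 21.9844] v=[1.1053 0.5379 -1.0445 -0.0618]
Step 4: x=[4.7298 10.3546 16.3138 21.9550] v=[1.3677 0.6512 -1.2264 -0.1469]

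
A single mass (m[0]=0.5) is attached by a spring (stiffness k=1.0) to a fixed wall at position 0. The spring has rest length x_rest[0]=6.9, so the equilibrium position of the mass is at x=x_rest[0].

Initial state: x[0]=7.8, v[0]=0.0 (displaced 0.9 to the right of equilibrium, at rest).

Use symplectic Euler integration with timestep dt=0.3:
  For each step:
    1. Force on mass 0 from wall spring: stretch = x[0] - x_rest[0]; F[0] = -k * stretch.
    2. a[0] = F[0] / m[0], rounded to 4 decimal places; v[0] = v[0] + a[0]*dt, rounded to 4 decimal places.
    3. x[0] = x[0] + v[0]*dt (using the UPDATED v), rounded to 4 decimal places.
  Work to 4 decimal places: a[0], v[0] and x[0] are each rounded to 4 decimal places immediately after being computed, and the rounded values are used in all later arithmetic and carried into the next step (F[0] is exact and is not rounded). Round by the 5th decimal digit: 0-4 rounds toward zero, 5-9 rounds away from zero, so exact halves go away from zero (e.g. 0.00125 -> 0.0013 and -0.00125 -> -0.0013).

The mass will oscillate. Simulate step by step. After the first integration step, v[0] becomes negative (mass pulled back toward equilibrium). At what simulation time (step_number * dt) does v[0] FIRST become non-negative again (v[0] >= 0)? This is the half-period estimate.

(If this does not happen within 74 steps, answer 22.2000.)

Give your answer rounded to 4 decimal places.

Step 0: x=[7.8000] v=[0.0000]
Step 1: x=[7.6380] v=[-0.5400]
Step 2: x=[7.3432] v=[-0.9828]
Step 3: x=[6.9686] v=[-1.2487]
Step 4: x=[6.5816] v=[-1.2899]
Step 5: x=[6.2519] v=[-1.0989]
Step 6: x=[6.0389] v=[-0.7100]
Step 7: x=[5.9809] v=[-0.1933]
Step 8: x=[6.0884] v=[0.3582]
First v>=0 after going negative at step 8, time=2.4000

Answer: 2.4000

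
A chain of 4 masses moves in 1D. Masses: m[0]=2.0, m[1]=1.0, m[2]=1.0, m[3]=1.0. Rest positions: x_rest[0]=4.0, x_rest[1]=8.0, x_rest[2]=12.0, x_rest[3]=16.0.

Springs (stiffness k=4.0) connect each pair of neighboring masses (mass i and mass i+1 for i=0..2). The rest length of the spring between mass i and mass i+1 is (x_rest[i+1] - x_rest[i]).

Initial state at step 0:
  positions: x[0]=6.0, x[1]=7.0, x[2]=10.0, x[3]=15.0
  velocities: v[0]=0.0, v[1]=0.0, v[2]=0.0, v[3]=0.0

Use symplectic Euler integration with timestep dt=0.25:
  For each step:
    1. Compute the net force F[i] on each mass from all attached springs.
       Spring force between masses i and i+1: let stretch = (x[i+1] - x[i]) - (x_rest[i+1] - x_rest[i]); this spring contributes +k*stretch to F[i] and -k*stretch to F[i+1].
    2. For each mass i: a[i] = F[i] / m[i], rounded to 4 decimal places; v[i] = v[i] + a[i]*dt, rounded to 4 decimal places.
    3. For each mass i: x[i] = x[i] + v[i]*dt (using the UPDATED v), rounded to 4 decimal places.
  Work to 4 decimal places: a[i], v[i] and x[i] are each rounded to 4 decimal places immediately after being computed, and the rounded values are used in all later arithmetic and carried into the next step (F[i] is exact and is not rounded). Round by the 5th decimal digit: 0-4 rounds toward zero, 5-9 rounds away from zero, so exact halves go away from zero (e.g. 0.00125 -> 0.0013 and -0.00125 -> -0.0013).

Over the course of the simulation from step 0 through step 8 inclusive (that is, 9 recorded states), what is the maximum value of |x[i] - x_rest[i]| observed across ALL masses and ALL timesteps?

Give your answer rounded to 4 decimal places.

Answer: 2.9164

Derivation:
Step 0: x=[6.0000 7.0000 10.0000 15.0000] v=[0.0000 0.0000 0.0000 0.0000]
Step 1: x=[5.6250 7.5000 10.5000 14.7500] v=[-1.5000 2.0000 2.0000 -1.0000]
Step 2: x=[4.9844 8.2813 11.3125 14.4375] v=[-2.5625 3.1250 3.2500 -1.2500]
Step 3: x=[4.2559 8.9961 12.1485 14.3438] v=[-2.9141 2.8593 3.3438 -0.3750]
Step 4: x=[3.6199 9.3140 12.7452 14.7012] v=[-2.5440 1.2715 2.3867 1.4297]
Step 5: x=[3.1957 9.0662 12.9731 15.5696] v=[-1.6970 -0.9914 0.9115 3.4737]
Step 6: x=[3.0053 8.3275 12.8734 16.7889] v=[-0.7618 -2.9550 -0.3989 4.8772]
Step 7: x=[2.9801 7.3947 12.6161 18.0293] v=[-0.1007 -3.7313 -1.0293 4.9617]
Step 8: x=[3.0068 6.6636 12.4067 18.9164] v=[0.1066 -2.9245 -0.8375 3.5485]
Max displacement = 2.9164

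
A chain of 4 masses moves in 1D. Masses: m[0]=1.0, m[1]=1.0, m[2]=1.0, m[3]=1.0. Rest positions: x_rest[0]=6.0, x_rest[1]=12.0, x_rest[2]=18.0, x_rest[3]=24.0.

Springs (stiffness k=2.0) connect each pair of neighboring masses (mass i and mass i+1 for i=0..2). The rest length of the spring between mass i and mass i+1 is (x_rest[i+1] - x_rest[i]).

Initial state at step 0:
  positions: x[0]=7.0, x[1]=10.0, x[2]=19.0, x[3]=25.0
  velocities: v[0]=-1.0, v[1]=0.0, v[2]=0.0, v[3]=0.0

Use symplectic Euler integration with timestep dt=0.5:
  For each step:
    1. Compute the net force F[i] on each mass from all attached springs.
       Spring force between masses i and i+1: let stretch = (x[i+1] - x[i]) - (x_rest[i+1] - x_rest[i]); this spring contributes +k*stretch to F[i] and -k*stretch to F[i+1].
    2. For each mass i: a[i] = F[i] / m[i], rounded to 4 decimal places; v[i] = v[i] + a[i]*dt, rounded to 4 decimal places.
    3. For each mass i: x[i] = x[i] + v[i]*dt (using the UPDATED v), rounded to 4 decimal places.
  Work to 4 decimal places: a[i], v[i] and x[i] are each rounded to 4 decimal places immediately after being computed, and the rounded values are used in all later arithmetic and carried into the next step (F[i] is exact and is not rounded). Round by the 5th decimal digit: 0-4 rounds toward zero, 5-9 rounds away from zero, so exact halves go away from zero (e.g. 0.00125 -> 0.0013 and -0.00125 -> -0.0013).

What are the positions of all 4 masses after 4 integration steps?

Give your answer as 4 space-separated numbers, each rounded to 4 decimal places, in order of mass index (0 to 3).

Answer: 6.6875 9.9375 19.3125 23.0625

Derivation:
Step 0: x=[7.0000 10.0000 19.0000 25.0000] v=[-1.0000 0.0000 0.0000 0.0000]
Step 1: x=[5.0000 13.0000 17.5000 25.0000] v=[-4.0000 6.0000 -3.0000 0.0000]
Step 2: x=[4.0000 14.2500 17.5000 24.2500] v=[-2.0000 2.5000 0.0000 -1.5000]
Step 3: x=[5.1250 12.0000 19.2500 23.1250] v=[2.2500 -4.5000 3.5000 -2.2500]
Step 4: x=[6.6875 9.9375 19.3125 23.0625] v=[3.1250 -4.1250 0.1250 -0.1250]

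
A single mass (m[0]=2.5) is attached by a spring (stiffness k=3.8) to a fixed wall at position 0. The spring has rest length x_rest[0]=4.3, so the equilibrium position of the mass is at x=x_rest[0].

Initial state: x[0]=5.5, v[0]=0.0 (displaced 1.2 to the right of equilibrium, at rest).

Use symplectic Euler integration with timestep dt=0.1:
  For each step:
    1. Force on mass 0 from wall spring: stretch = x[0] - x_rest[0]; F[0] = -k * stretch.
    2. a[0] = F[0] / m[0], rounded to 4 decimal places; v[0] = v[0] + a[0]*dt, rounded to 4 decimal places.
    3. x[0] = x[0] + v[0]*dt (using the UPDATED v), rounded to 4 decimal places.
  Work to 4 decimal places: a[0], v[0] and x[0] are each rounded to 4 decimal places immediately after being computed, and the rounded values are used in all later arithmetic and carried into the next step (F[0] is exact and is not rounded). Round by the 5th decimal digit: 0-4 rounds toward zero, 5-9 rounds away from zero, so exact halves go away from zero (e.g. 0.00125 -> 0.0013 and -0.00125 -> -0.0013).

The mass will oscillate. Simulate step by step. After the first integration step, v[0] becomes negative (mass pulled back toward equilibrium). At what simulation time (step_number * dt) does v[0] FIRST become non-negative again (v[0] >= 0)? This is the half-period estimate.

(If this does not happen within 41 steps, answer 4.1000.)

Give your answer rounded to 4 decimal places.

Answer: 2.6000

Derivation:
Step 0: x=[5.5000] v=[0.0000]
Step 1: x=[5.4818] v=[-0.1824]
Step 2: x=[5.4456] v=[-0.3620]
Step 3: x=[5.3920] v=[-0.5361]
Step 4: x=[5.3218] v=[-0.7021]
Step 5: x=[5.2361] v=[-0.8574]
Step 6: x=[5.1361] v=[-0.9997]
Step 7: x=[5.0234] v=[-1.1268]
Step 8: x=[4.8997] v=[-1.2368]
Step 9: x=[4.7669] v=[-1.3280]
Step 10: x=[4.6270] v=[-1.3990]
Step 11: x=[4.4821] v=[-1.4487]
Step 12: x=[4.3345] v=[-1.4764]
Step 13: x=[4.1863] v=[-1.4816]
Step 14: x=[4.0399] v=[-1.4643]
Step 15: x=[3.8974] v=[-1.4248]
Step 16: x=[3.7610] v=[-1.3636]
Step 17: x=[3.6328] v=[-1.2817]
Step 18: x=[3.5148] v=[-1.1803]
Step 19: x=[3.4087] v=[-1.0610]
Step 20: x=[3.3162] v=[-0.9255]
Step 21: x=[3.2386] v=[-0.7760]
Step 22: x=[3.1771] v=[-0.6147]
Step 23: x=[3.1327] v=[-0.4440]
Step 24: x=[3.1060] v=[-0.2666]
Step 25: x=[3.0975] v=[-0.0851]
Step 26: x=[3.1073] v=[0.0977]
First v>=0 after going negative at step 26, time=2.6000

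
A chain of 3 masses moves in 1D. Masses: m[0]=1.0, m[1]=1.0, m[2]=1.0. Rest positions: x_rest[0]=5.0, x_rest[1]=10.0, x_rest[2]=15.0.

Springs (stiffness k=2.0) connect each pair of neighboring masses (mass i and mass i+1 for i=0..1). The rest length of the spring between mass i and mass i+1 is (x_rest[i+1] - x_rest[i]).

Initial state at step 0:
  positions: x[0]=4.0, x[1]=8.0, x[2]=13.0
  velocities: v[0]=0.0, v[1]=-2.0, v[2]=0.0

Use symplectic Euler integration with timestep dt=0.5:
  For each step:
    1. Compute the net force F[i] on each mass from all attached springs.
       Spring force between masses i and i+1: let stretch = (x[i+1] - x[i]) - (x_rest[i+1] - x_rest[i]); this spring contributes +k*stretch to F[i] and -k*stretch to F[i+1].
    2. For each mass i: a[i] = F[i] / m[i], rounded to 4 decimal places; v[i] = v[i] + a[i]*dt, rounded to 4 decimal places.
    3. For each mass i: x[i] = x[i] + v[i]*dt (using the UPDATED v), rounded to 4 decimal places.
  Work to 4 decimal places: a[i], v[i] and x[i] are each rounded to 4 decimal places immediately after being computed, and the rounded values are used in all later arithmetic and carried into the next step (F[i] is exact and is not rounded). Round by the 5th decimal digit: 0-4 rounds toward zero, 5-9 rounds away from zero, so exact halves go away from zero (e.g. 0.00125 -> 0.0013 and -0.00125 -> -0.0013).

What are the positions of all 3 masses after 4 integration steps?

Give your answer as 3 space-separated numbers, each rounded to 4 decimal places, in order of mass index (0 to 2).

Answer: 1.3750 7.1875 12.4375

Derivation:
Step 0: x=[4.0000 8.0000 13.0000] v=[0.0000 -2.0000 0.0000]
Step 1: x=[3.5000 7.5000 13.0000] v=[-1.0000 -1.0000 0.0000]
Step 2: x=[2.5000 7.7500 12.7500] v=[-2.0000 0.5000 -0.5000]
Step 3: x=[1.6250 7.8750 12.5000] v=[-1.7500 0.2500 -0.5000]
Step 4: x=[1.3750 7.1875 12.4375] v=[-0.5000 -1.3750 -0.1250]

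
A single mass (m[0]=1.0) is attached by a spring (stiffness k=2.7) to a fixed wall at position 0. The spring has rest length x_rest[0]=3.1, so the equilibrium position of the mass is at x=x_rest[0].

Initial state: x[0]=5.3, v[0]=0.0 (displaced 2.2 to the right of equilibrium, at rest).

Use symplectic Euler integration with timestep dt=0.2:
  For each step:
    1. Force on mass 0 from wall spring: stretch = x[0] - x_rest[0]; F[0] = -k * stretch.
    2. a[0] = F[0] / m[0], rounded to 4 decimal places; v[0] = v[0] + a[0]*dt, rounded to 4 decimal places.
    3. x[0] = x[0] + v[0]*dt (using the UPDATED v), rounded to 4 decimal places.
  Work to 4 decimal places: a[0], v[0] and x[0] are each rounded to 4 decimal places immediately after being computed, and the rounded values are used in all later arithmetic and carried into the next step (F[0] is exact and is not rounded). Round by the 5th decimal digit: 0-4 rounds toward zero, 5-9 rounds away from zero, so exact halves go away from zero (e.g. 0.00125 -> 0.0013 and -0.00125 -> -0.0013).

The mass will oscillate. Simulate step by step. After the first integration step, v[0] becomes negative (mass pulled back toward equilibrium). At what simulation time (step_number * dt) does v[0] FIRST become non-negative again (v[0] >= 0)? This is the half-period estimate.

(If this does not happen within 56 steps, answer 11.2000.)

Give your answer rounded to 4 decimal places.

Answer: 2.0000

Derivation:
Step 0: x=[5.3000] v=[0.0000]
Step 1: x=[5.0624] v=[-1.1880]
Step 2: x=[4.6129] v=[-2.2477]
Step 3: x=[4.0000] v=[-3.0647]
Step 4: x=[3.2899] v=[-3.5507]
Step 5: x=[2.5593] v=[-3.6532]
Step 6: x=[1.8871] v=[-3.3612]
Step 7: x=[1.3459] v=[-2.7062]
Step 8: x=[0.9941] v=[-1.7590]
Step 9: x=[0.8697] v=[-0.6218]
Step 10: x=[0.9862] v=[0.5826]
First v>=0 after going negative at step 10, time=2.0000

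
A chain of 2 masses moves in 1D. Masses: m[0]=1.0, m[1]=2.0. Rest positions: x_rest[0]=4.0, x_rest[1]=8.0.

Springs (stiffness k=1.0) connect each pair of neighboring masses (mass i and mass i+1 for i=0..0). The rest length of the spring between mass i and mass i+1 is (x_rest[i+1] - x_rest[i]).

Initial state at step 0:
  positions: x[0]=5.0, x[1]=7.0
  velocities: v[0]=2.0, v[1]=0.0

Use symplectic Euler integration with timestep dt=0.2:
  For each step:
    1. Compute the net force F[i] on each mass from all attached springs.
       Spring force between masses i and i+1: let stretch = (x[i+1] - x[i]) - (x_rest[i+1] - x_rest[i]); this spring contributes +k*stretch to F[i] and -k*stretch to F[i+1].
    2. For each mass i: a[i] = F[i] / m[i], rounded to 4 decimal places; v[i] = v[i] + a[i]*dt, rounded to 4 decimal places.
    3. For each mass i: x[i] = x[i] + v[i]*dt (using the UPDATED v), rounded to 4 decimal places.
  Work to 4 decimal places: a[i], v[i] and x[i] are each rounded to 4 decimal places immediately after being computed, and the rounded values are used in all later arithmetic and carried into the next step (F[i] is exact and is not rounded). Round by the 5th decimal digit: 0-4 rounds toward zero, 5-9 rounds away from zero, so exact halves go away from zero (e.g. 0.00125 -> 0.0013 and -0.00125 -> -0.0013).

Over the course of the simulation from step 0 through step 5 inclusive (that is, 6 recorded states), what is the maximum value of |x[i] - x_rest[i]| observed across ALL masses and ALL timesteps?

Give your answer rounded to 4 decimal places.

Answer: 1.7157

Derivation:
Step 0: x=[5.0000 7.0000] v=[2.0000 0.0000]
Step 1: x=[5.3200 7.0400] v=[1.6000 0.2000]
Step 2: x=[5.5488 7.1256] v=[1.1440 0.4280]
Step 3: x=[5.6807 7.2597] v=[0.6594 0.6703]
Step 4: x=[5.7157 7.4422] v=[0.1752 0.9124]
Step 5: x=[5.6598 7.6702] v=[-0.2795 1.1398]
Max displacement = 1.7157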